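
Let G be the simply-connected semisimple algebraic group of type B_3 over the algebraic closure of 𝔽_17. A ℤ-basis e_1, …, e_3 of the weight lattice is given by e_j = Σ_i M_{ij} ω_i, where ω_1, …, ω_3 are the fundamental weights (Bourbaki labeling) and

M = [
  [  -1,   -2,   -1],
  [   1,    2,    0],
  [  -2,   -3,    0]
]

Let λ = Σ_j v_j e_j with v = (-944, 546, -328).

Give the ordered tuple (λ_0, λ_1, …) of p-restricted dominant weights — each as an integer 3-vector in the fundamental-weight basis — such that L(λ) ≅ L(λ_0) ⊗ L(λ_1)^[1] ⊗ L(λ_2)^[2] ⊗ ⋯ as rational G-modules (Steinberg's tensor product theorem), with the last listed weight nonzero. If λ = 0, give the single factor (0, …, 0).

((10, 12, 12), (10, 8, 14))

Converting to the ω-basis (c_i = row i of M dotted with v = (-944, 546, -328)):
  c_1 = (-1)·(-944) + (-2)·(546) + (-1)·(-328) = 180
  c_2 = (1)·(-944) + (2)·(546) + (0)·(-328) = 148
  c_3 = (-2)·(-944) + (-3)·(546) + (0)·(-328) = 250
Base-17 expansion of each c_i:
  c_1 = 180 = 10·17^0 + 10·17^1
  c_2 = 148 = 12·17^0 + 8·17^1
  c_3 = 250 = 12·17^0 + 14·17^1
Factor λ_0 = (10, 12, 12)
Factor λ_1 = (10, 8, 14)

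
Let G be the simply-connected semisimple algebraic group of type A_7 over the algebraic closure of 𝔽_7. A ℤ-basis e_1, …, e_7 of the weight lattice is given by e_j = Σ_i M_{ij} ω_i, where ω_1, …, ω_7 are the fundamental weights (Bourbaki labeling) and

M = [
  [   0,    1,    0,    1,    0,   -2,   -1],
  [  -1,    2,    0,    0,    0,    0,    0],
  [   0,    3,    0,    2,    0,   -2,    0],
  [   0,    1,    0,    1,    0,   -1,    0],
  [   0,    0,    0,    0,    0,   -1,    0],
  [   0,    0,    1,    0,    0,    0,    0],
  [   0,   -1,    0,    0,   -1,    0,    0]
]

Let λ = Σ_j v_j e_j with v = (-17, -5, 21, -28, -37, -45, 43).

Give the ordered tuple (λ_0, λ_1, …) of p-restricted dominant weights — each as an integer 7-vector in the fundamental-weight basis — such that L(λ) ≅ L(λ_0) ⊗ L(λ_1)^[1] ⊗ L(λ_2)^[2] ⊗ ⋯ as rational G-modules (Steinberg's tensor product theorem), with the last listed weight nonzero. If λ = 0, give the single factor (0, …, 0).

((0, 0, 5, 5, 3, 0, 0), (2, 1, 2, 1, 6, 3, 6))

In the fundamental-weight basis, λ has coordinates c = M·v (v = (-17, -5, 21, -28, -37, -45, 43)):
  c_1 = (0)·(-17) + (1)·(-5) + 0·21 + (1)·(-28) + (0)·(-37) + (-2)·(-45) + (-1)·(43) = 14
  c_2 = (-1)·(-17) + (2)·(-5) + 0·21 + (0)·(-28) + (0)·(-37) + (0)·(-45) + 0·43 = 7
  c_3 = (0)·(-17) + (3)·(-5) + 0·21 + (2)·(-28) + (0)·(-37) + (-2)·(-45) + 0·43 = 19
  c_4 = (0)·(-17) + (1)·(-5) + 0·21 + (1)·(-28) + (0)·(-37) + (-1)·(-45) + 0·43 = 12
  c_5 = (0)·(-17) + (0)·(-5) + 0·21 + (0)·(-28) + (0)·(-37) + (-1)·(-45) + 0·43 = 45
  c_6 = (0)·(-17) + (0)·(-5) + 1·21 + (0)·(-28) + (0)·(-37) + (0)·(-45) + 0·43 = 21
  c_7 = (0)·(-17) + (-1)·(-5) + 0·21 + (0)·(-28) + (-1)·(-37) + (0)·(-45) + 0·43 = 42
Writing each c_i in base p = 7:
  c_1 = 14 = 0·7^0 + 2·7^1
  c_2 = 7 = 0·7^0 + 1·7^1
  c_3 = 19 = 5·7^0 + 2·7^1
  c_4 = 12 = 5·7^0 + 1·7^1
  c_5 = 45 = 3·7^0 + 6·7^1
  c_6 = 21 = 0·7^0 + 3·7^1
  c_7 = 42 = 0·7^0 + 6·7^1
p-restricted factor λ_0 = (0, 0, 5, 5, 3, 0, 0)
p-restricted factor λ_1 = (2, 1, 2, 1, 6, 3, 6)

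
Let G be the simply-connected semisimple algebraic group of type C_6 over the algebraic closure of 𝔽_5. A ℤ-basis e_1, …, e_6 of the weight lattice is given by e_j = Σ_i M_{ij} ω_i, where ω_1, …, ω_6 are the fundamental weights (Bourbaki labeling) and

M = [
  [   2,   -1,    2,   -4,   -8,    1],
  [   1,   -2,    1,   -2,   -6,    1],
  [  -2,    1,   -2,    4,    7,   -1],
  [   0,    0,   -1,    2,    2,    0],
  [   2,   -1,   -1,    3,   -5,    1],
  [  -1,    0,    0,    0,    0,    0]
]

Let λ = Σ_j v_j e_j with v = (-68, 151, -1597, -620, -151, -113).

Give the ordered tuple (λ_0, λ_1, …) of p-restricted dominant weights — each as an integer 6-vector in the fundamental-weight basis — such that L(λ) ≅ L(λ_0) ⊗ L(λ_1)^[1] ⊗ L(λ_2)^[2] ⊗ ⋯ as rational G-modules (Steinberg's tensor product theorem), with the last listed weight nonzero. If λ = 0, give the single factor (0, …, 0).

((4, 1, 2, 0, 2, 3), (3, 3, 1, 1, 3, 3), (3, 2, 2, 2, 3, 2))

Change of basis e → ω: c = M·v where v = (-68, 151, -1597, -620, -151, -113):
  c_1 = (2)·(-68) + (-1)·(151) + (2)·(-1597) + (-4)·(-620) + (-8)·(-151) + (1)·(-113) = 94
  c_2 = (1)·(-68) + (-2)·(151) + (1)·(-1597) + (-2)·(-620) + (-6)·(-151) + (1)·(-113) = 66
  c_3 = (-2)·(-68) + (1)·(151) + (-2)·(-1597) + (4)·(-620) + (7)·(-151) + (-1)·(-113) = 57
  c_4 = (0)·(-68) + (0)·(151) + (-1)·(-1597) + (2)·(-620) + (2)·(-151) + (0)·(-113) = 55
  c_5 = (2)·(-68) + (-1)·(151) + (-1)·(-1597) + (3)·(-620) + (-5)·(-151) + (1)·(-113) = 92
  c_6 = (-1)·(-68) + (0)·(151) + (0)·(-1597) + (0)·(-620) + (0)·(-151) + (0)·(-113) = 68
Writing each c_i in base p = 5:
  c_1 = 94 = 4·5^0 + 3·5^1 + 3·5^2
  c_2 = 66 = 1·5^0 + 3·5^1 + 2·5^2
  c_3 = 57 = 2·5^0 + 1·5^1 + 2·5^2
  c_4 = 55 = 0·5^0 + 1·5^1 + 2·5^2
  c_5 = 92 = 2·5^0 + 3·5^1 + 3·5^2
  c_6 = 68 = 3·5^0 + 3·5^1 + 2·5^2
λ_0 = (4, 1, 2, 0, 2, 3)
λ_1 = (3, 3, 1, 1, 3, 3)
λ_2 = (3, 2, 2, 2, 3, 2)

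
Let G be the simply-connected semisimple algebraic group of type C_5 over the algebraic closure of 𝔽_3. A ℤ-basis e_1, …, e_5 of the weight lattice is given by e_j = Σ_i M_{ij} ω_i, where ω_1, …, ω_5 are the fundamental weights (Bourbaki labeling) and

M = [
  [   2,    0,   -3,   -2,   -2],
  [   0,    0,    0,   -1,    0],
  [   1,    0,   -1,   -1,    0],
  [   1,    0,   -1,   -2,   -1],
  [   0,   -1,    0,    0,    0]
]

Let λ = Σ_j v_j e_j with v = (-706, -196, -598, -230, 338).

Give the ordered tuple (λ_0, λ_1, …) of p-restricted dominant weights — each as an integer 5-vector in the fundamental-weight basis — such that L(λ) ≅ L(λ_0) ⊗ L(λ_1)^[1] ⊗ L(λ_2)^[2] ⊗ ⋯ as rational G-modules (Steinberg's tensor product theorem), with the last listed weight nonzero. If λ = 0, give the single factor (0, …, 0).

ω-coordinates c = M·v, v = (-706, -196, -598, -230, 338):
  c_1 = 2*-706 + 0*-196 + -3*-598 + -2*-230 + -2*338 = 166
  c_2 = 0*-706 + 0*-196 + 0*-598 + -1*-230 + 0*338 = 230
  c_3 = 1*-706 + 0*-196 + -1*-598 + -1*-230 + 0*338 = 122
  c_4 = 1*-706 + 0*-196 + -1*-598 + -2*-230 + -1*338 = 14
  c_5 = 0*-706 + -1*-196 + 0*-598 + 0*-230 + 0*338 = 196
Writing each c_i in base p = 3:
  c_1 = 166 = 1·3^0 + 1·3^1 + 0·3^2 + 0·3^3 + 2·3^4
  c_2 = 230 = 2·3^0 + 1·3^1 + 1·3^2 + 2·3^3 + 2·3^4
  c_3 = 122 = 2·3^0 + 1·3^1 + 1·3^2 + 1·3^3 + 1·3^4
  c_4 = 14 = 2·3^0 + 1·3^1 + 1·3^2
  c_5 = 196 = 1·3^0 + 2·3^1 + 0·3^2 + 1·3^3 + 2·3^4
p-restricted factor λ_0 = (1, 2, 2, 2, 1)
p-restricted factor λ_1 = (1, 1, 1, 1, 2)
p-restricted factor λ_2 = (0, 1, 1, 1, 0)
p-restricted factor λ_3 = (0, 2, 1, 0, 1)
p-restricted factor λ_4 = (2, 2, 1, 0, 2)

((1, 2, 2, 2, 1), (1, 1, 1, 1, 2), (0, 1, 1, 1, 0), (0, 2, 1, 0, 1), (2, 2, 1, 0, 2))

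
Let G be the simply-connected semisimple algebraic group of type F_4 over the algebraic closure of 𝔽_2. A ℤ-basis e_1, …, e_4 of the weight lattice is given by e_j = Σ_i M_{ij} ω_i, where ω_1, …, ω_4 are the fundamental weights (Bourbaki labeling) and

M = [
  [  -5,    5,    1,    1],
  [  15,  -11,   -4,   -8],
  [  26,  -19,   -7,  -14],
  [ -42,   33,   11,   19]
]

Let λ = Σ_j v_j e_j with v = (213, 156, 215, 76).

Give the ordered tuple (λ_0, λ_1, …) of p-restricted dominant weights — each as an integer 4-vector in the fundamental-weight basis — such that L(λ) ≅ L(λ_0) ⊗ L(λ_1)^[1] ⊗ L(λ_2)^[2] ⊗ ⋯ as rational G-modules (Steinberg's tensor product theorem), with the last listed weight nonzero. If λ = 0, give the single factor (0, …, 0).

Compute c_i = Σ_j M_{ij} v_j with v = (213, 156, 215, 76):
  c_1 = (-5)·(213) + 5·156 + 1·215 + 1·76 = 6
  c_2 = 15·213 + (-11)·(156) + (-4)·(215) + (-8)·(76) = 11
  c_3 = 26·213 + (-19)·(156) + (-7)·(215) + (-14)·(76) = 5
  c_4 = (-42)·(213) + 33·156 + 11·215 + 19·76 = 11
Writing each c_i in base p = 2:
  c_1 = 6 = 0·2^0 + 1·2^1 + 1·2^2
  c_2 = 11 = 1·2^0 + 1·2^1 + 0·2^2 + 1·2^3
  c_3 = 5 = 1·2^0 + 0·2^1 + 1·2^2
  c_4 = 11 = 1·2^0 + 1·2^1 + 0·2^2 + 1·2^3
p-restricted factor λ_0 = (0, 1, 1, 1)
p-restricted factor λ_1 = (1, 1, 0, 1)
p-restricted factor λ_2 = (1, 0, 1, 0)
p-restricted factor λ_3 = (0, 1, 0, 1)

((0, 1, 1, 1), (1, 1, 0, 1), (1, 0, 1, 0), (0, 1, 0, 1))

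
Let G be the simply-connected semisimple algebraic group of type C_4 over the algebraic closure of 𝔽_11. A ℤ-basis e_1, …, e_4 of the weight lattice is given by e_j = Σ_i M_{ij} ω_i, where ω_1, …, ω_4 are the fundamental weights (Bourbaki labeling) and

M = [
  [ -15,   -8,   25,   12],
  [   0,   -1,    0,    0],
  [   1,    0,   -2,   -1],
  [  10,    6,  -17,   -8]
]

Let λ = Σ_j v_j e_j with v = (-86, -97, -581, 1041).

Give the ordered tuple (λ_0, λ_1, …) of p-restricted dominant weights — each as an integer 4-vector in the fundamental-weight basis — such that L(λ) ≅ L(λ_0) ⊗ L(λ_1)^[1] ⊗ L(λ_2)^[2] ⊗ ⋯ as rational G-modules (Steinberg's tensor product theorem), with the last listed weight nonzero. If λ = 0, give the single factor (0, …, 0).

Converting to the ω-basis (c_i = row i of M dotted with v = (-86, -97, -581, 1041)):
  c_1 = -15*-86 + -8*-97 + 25*-581 + 12*1041 = 33
  c_2 = 0*-86 + -1*-97 + 0*-581 + 0*1041 = 97
  c_3 = 1*-86 + 0*-97 + -2*-581 + -1*1041 = 35
  c_4 = 10*-86 + 6*-97 + -17*-581 + -8*1041 = 107
Expand coordinatewise in base 11:
  c_1 = 33 = 0·11^0 + 3·11^1
  c_2 = 97 = 9·11^0 + 8·11^1
  c_3 = 35 = 2·11^0 + 3·11^1
  c_4 = 107 = 8·11^0 + 9·11^1
p-restricted factor λ_0 = (0, 9, 2, 8)
p-restricted factor λ_1 = (3, 8, 3, 9)

((0, 9, 2, 8), (3, 8, 3, 9))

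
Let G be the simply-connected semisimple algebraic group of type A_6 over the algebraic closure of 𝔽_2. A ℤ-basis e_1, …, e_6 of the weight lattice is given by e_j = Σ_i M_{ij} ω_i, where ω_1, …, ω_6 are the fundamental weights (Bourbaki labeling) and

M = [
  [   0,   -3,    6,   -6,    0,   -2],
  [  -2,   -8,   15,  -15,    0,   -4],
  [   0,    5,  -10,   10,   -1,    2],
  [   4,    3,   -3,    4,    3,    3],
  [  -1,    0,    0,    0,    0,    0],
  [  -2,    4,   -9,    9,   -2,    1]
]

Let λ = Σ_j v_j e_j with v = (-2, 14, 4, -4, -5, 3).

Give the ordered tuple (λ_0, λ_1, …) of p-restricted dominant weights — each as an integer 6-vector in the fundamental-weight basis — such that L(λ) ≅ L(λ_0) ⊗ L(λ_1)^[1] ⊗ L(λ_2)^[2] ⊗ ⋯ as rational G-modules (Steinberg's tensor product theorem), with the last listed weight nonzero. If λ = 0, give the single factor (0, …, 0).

ω-coordinates c = M·v, v = (-2, 14, 4, -4, -5, 3):
  c_1 = (0)·(-2) + (-3)·(14) + 6·4 + (-6)·(-4) + (0)·(-5) + (-2)·(3) = 0
  c_2 = (-2)·(-2) + (-8)·(14) + 15·4 + (-15)·(-4) + (0)·(-5) + (-4)·(3) = 0
  c_3 = (0)·(-2) + 5·14 + (-10)·(4) + (10)·(-4) + (-1)·(-5) + 2·3 = 1
  c_4 = (4)·(-2) + 3·14 + (-3)·(4) + (4)·(-4) + (3)·(-5) + 3·3 = 0
  c_5 = (-1)·(-2) + 0·14 + 0·4 + (0)·(-4) + (0)·(-5) + 0·3 = 2
  c_6 = (-2)·(-2) + 4·14 + (-9)·(4) + (9)·(-4) + (-2)·(-5) + 1·3 = 1
Writing each c_i in base p = 2:
  c_1 = 0
  c_2 = 0
  c_3 = 1 = 1·2^0
  c_4 = 0
  c_5 = 2 = 0·2^0 + 1·2^1
  c_6 = 1 = 1·2^0
λ_0 = (0, 0, 1, 0, 0, 1)
λ_1 = (0, 0, 0, 0, 1, 0)

((0, 0, 1, 0, 0, 1), (0, 0, 0, 0, 1, 0))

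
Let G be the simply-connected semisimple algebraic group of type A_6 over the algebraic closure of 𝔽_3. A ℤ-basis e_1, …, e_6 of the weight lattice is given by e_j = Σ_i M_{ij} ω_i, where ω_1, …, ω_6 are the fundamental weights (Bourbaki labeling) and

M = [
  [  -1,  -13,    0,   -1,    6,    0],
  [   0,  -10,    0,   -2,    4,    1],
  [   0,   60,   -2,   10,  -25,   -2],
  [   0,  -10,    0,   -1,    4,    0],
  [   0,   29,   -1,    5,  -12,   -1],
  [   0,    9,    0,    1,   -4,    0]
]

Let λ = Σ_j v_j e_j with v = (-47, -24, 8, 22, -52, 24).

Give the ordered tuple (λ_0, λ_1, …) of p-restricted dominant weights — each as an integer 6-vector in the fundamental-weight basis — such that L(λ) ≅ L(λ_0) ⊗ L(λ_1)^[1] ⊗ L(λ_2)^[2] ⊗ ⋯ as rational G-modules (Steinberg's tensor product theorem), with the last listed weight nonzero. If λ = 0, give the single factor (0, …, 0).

Converting to the ω-basis (c_i = row i of M dotted with v = (-47, -24, 8, 22, -52, 24)):
  c_1 = (-1)·(-47) + (-13)·(-24) + (0)·(8) + (-1)·(22) + (6)·(-52) + (0)·(24) = 25
  c_2 = (0)·(-47) + (-10)·(-24) + (0)·(8) + (-2)·(22) + (4)·(-52) + (1)·(24) = 12
  c_3 = (0)·(-47) + (60)·(-24) + (-2)·(8) + (10)·(22) + (-25)·(-52) + (-2)·(24) = 16
  c_4 = (0)·(-47) + (-10)·(-24) + (0)·(8) + (-1)·(22) + (4)·(-52) + (0)·(24) = 10
  c_5 = (0)·(-47) + (29)·(-24) + (-1)·(8) + (5)·(22) + (-12)·(-52) + (-1)·(24) = 6
  c_6 = (0)·(-47) + (9)·(-24) + (0)·(8) + (1)·(22) + (-4)·(-52) + (0)·(24) = 14
Base-3 expansion of each c_i:
  c_1 = 25 = 1·3^0 + 2·3^1 + 2·3^2
  c_2 = 12 = 0·3^0 + 1·3^1 + 1·3^2
  c_3 = 16 = 1·3^0 + 2·3^1 + 1·3^2
  c_4 = 10 = 1·3^0 + 0·3^1 + 1·3^2
  c_5 = 6 = 0·3^0 + 2·3^1
  c_6 = 14 = 2·3^0 + 1·3^1 + 1·3^2
Factor λ_0 = (1, 0, 1, 1, 0, 2)
Factor λ_1 = (2, 1, 2, 0, 2, 1)
Factor λ_2 = (2, 1, 1, 1, 0, 1)

((1, 0, 1, 1, 0, 2), (2, 1, 2, 0, 2, 1), (2, 1, 1, 1, 0, 1))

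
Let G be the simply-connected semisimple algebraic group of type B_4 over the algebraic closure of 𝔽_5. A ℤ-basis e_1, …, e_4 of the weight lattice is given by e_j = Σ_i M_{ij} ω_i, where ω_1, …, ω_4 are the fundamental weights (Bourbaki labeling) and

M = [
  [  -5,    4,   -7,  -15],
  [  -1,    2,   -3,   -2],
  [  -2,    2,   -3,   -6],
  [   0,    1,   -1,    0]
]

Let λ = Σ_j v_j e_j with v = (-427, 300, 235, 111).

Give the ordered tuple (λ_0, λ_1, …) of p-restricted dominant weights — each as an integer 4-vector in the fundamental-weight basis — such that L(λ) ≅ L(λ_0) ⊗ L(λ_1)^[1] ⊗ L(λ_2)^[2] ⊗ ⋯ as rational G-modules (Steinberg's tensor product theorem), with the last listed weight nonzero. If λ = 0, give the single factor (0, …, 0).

Converting to the ω-basis (c_i = row i of M dotted with v = (-427, 300, 235, 111)):
  c_1 = (-5)·(-427) + (4)·(300) + (-7)·(235) + (-15)·(111) = 25
  c_2 = (-1)·(-427) + (2)·(300) + (-3)·(235) + (-2)·(111) = 100
  c_3 = (-2)·(-427) + (2)·(300) + (-3)·(235) + (-6)·(111) = 83
  c_4 = (0)·(-427) + (1)·(300) + (-1)·(235) + (0)·(111) = 65
Base-5 expansion of each c_i:
  c_1 = 25 = 0·5^0 + 0·5^1 + 1·5^2
  c_2 = 100 = 0·5^0 + 0·5^1 + 4·5^2
  c_3 = 83 = 3·5^0 + 1·5^1 + 3·5^2
  c_4 = 65 = 0·5^0 + 3·5^1 + 2·5^2
p-restricted factor λ_0 = (0, 0, 3, 0)
p-restricted factor λ_1 = (0, 0, 1, 3)
p-restricted factor λ_2 = (1, 4, 3, 2)

((0, 0, 3, 0), (0, 0, 1, 3), (1, 4, 3, 2))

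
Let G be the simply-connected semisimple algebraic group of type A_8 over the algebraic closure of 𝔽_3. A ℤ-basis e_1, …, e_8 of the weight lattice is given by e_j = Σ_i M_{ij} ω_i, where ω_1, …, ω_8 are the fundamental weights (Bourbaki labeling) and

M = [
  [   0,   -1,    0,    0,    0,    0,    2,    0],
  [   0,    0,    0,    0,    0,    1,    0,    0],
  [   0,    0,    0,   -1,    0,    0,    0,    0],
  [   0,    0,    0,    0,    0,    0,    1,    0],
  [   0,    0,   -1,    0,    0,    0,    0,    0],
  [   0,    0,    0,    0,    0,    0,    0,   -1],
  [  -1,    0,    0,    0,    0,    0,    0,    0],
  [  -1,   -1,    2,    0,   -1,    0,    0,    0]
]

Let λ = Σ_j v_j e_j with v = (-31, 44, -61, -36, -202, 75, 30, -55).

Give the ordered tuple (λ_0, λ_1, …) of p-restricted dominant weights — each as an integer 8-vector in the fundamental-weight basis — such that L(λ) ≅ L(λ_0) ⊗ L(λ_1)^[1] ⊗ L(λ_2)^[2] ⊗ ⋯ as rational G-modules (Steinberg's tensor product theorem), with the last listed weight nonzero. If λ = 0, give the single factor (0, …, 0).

Change of basis e → ω: c = M·v where v = (-31, 44, -61, -36, -202, 75, 30, -55):
  c_1 = (0)·(-31) + (-1)·(44) + (0)·(-61) + (0)·(-36) + (0)·(-202) + (0)·(75) + (2)·(30) + (0)·(-55) = 16
  c_2 = (0)·(-31) + (0)·(44) + (0)·(-61) + (0)·(-36) + (0)·(-202) + (1)·(75) + (0)·(30) + (0)·(-55) = 75
  c_3 = (0)·(-31) + (0)·(44) + (0)·(-61) + (-1)·(-36) + (0)·(-202) + (0)·(75) + (0)·(30) + (0)·(-55) = 36
  c_4 = (0)·(-31) + (0)·(44) + (0)·(-61) + (0)·(-36) + (0)·(-202) + (0)·(75) + (1)·(30) + (0)·(-55) = 30
  c_5 = (0)·(-31) + (0)·(44) + (-1)·(-61) + (0)·(-36) + (0)·(-202) + (0)·(75) + (0)·(30) + (0)·(-55) = 61
  c_6 = (0)·(-31) + (0)·(44) + (0)·(-61) + (0)·(-36) + (0)·(-202) + (0)·(75) + (0)·(30) + (-1)·(-55) = 55
  c_7 = (-1)·(-31) + (0)·(44) + (0)·(-61) + (0)·(-36) + (0)·(-202) + (0)·(75) + (0)·(30) + (0)·(-55) = 31
  c_8 = (-1)·(-31) + (-1)·(44) + (2)·(-61) + (0)·(-36) + (-1)·(-202) + (0)·(75) + (0)·(30) + (0)·(-55) = 67
p = 3; digits c_i = Σ_j d_{ij}·3^j, 0 ≤ d_{ij} < 3:
  c_1 = 16 = 1·3^0 + 2·3^1 + 1·3^2
  c_2 = 75 = 0·3^0 + 1·3^1 + 2·3^2 + 2·3^3
  c_3 = 36 = 0·3^0 + 0·3^1 + 1·3^2 + 1·3^3
  c_4 = 30 = 0·3^0 + 1·3^1 + 0·3^2 + 1·3^3
  c_5 = 61 = 1·3^0 + 2·3^1 + 0·3^2 + 2·3^3
  c_6 = 55 = 1·3^0 + 0·3^1 + 0·3^2 + 2·3^3
  c_7 = 31 = 1·3^0 + 1·3^1 + 0·3^2 + 1·3^3
  c_8 = 67 = 1·3^0 + 1·3^1 + 1·3^2 + 2·3^3
p-restricted factor λ_0 = (1, 0, 0, 0, 1, 1, 1, 1)
p-restricted factor λ_1 = (2, 1, 0, 1, 2, 0, 1, 1)
p-restricted factor λ_2 = (1, 2, 1, 0, 0, 0, 0, 1)
p-restricted factor λ_3 = (0, 2, 1, 1, 2, 2, 1, 2)

((1, 0, 0, 0, 1, 1, 1, 1), (2, 1, 0, 1, 2, 0, 1, 1), (1, 2, 1, 0, 0, 0, 0, 1), (0, 2, 1, 1, 2, 2, 1, 2))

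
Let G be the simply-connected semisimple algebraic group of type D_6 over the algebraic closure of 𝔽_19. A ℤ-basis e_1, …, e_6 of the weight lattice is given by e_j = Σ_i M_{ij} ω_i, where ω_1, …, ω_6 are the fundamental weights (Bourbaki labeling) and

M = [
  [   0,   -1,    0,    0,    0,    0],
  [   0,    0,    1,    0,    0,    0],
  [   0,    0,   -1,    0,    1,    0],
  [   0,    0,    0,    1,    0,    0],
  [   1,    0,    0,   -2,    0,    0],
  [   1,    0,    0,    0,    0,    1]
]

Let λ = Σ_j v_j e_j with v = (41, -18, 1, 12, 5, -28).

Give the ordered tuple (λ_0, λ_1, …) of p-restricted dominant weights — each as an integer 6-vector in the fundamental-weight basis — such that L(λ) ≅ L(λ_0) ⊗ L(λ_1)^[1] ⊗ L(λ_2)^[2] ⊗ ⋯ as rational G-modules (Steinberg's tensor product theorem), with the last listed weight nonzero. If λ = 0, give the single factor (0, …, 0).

Compute c_i = Σ_j M_{ij} v_j with v = (41, -18, 1, 12, 5, -28):
  c_1 = 0*41 + -1*-18 + 0*1 + 0*12 + 0*5 + 0*-28 = 18
  c_2 = 0*41 + 0*-18 + 1*1 + 0*12 + 0*5 + 0*-28 = 1
  c_3 = 0*41 + 0*-18 + -1*1 + 0*12 + 1*5 + 0*-28 = 4
  c_4 = 0*41 + 0*-18 + 0*1 + 1*12 + 0*5 + 0*-28 = 12
  c_5 = 1*41 + 0*-18 + 0*1 + -2*12 + 0*5 + 0*-28 = 17
  c_6 = 1*41 + 0*-18 + 0*1 + 0*12 + 0*5 + 1*-28 = 13
Writing each c_i in base p = 19:
  c_1 = 18 = 18·19^0
  c_2 = 1 = 1·19^0
  c_3 = 4 = 4·19^0
  c_4 = 12 = 12·19^0
  c_5 = 17 = 17·19^0
  c_6 = 13 = 13·19^0
p-restricted factor λ_0 = (18, 1, 4, 12, 17, 13)

((18, 1, 4, 12, 17, 13),)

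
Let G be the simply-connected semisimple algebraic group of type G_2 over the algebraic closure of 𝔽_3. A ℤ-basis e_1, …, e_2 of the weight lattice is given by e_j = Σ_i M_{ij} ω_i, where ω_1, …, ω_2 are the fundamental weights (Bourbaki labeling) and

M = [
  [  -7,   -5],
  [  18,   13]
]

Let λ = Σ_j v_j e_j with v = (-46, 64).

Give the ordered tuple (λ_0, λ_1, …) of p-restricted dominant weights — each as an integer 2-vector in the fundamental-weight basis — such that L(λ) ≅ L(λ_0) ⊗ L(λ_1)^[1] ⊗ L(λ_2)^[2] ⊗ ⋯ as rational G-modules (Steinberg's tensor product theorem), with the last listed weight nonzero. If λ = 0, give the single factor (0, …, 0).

((2, 1), (0, 1))

Converting to the ω-basis (c_i = row i of M dotted with v = (-46, 64)):
  c_1 = -7*-46 + -5*64 = 2
  c_2 = 18*-46 + 13*64 = 4
Expand coordinatewise in base 3:
  c_1 = 2 = 2·3^0
  c_2 = 4 = 1·3^0 + 1·3^1
λ_0 = (2, 1)
λ_1 = (0, 1)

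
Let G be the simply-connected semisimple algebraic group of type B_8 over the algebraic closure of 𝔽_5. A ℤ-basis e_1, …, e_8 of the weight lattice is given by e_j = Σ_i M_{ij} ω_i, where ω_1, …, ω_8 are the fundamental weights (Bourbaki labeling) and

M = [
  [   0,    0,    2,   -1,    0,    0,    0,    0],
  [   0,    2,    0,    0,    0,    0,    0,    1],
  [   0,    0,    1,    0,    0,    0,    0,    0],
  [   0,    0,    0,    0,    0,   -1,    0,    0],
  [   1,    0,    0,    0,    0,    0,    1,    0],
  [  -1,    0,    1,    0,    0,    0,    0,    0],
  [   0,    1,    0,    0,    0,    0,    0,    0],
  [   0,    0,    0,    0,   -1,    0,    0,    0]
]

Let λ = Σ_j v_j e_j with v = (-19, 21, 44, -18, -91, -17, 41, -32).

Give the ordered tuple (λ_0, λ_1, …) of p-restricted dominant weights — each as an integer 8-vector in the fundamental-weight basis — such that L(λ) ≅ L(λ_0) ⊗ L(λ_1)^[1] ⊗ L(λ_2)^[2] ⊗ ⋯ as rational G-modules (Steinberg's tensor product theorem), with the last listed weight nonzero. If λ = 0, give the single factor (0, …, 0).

Compute c_i = Σ_j M_{ij} v_j with v = (-19, 21, 44, -18, -91, -17, 41, -32):
  c_1 = 0*-19 + 0*21 + 2*44 + -1*-18 + 0*-91 + 0*-17 + 0*41 + 0*-32 = 106
  c_2 = 0*-19 + 2*21 + 0*44 + 0*-18 + 0*-91 + 0*-17 + 0*41 + 1*-32 = 10
  c_3 = 0*-19 + 0*21 + 1*44 + 0*-18 + 0*-91 + 0*-17 + 0*41 + 0*-32 = 44
  c_4 = 0*-19 + 0*21 + 0*44 + 0*-18 + 0*-91 + -1*-17 + 0*41 + 0*-32 = 17
  c_5 = 1*-19 + 0*21 + 0*44 + 0*-18 + 0*-91 + 0*-17 + 1*41 + 0*-32 = 22
  c_6 = -1*-19 + 0*21 + 1*44 + 0*-18 + 0*-91 + 0*-17 + 0*41 + 0*-32 = 63
  c_7 = 0*-19 + 1*21 + 0*44 + 0*-18 + 0*-91 + 0*-17 + 0*41 + 0*-32 = 21
  c_8 = 0*-19 + 0*21 + 0*44 + 0*-18 + -1*-91 + 0*-17 + 0*41 + 0*-32 = 91
Expand coordinatewise in base 5:
  c_1 = 106 = 1·5^0 + 1·5^1 + 4·5^2
  c_2 = 10 = 0·5^0 + 2·5^1
  c_3 = 44 = 4·5^0 + 3·5^1 + 1·5^2
  c_4 = 17 = 2·5^0 + 3·5^1
  c_5 = 22 = 2·5^0 + 4·5^1
  c_6 = 63 = 3·5^0 + 2·5^1 + 2·5^2
  c_7 = 21 = 1·5^0 + 4·5^1
  c_8 = 91 = 1·5^0 + 3·5^1 + 3·5^2
Factor λ_0 = (1, 0, 4, 2, 2, 3, 1, 1)
Factor λ_1 = (1, 2, 3, 3, 4, 2, 4, 3)
Factor λ_2 = (4, 0, 1, 0, 0, 2, 0, 3)

((1, 0, 4, 2, 2, 3, 1, 1), (1, 2, 3, 3, 4, 2, 4, 3), (4, 0, 1, 0, 0, 2, 0, 3))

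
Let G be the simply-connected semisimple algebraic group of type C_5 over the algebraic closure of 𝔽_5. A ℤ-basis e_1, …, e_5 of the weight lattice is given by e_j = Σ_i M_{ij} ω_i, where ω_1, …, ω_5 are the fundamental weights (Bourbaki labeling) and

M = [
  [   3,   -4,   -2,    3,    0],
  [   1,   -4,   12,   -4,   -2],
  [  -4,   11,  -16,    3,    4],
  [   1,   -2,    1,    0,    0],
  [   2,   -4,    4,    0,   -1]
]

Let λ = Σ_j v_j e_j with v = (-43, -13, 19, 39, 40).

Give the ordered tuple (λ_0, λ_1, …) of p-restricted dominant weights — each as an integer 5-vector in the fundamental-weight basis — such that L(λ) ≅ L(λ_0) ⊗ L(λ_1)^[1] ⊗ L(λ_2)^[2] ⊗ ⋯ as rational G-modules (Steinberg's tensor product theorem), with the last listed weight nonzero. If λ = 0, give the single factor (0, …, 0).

((2, 1, 2, 2, 2),)

In the fundamental-weight basis, λ has coordinates c = M·v (v = (-43, -13, 19, 39, 40)):
  c_1 = (3)·(-43) + (-4)·(-13) + (-2)·(19) + 3·39 + 0·40 = 2
  c_2 = (1)·(-43) + (-4)·(-13) + 12·19 + (-4)·(39) + (-2)·(40) = 1
  c_3 = (-4)·(-43) + (11)·(-13) + (-16)·(19) + 3·39 + 4·40 = 2
  c_4 = (1)·(-43) + (-2)·(-13) + 1·19 + 0·39 + 0·40 = 2
  c_5 = (2)·(-43) + (-4)·(-13) + 4·19 + 0·39 + (-1)·(40) = 2
Writing each c_i in base p = 5:
  c_1 = 2 = 2·5^0
  c_2 = 1 = 1·5^0
  c_3 = 2 = 2·5^0
  c_4 = 2 = 2·5^0
  c_5 = 2 = 2·5^0
λ_0 = (2, 1, 2, 2, 2)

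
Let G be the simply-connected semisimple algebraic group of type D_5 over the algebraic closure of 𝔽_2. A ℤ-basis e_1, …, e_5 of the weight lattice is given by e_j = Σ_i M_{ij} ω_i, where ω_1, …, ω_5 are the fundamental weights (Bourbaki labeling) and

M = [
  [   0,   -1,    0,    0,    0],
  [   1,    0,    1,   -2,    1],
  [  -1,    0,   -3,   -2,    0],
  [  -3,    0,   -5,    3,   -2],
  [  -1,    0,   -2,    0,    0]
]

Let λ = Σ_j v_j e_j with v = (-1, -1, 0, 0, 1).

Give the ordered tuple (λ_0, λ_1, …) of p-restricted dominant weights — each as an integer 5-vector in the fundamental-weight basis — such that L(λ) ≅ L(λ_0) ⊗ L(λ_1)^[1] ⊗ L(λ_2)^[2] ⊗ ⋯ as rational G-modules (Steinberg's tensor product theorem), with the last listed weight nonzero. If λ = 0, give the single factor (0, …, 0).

Change of basis e → ω: c = M·v where v = (-1, -1, 0, 0, 1):
  c_1 = (0)·(-1) + (-1)·(-1) + (0)·(0) + (0)·(0) + (0)·(1) = 1
  c_2 = (1)·(-1) + (0)·(-1) + (1)·(0) + (-2)·(0) + (1)·(1) = 0
  c_3 = (-1)·(-1) + (0)·(-1) + (-3)·(0) + (-2)·(0) + (0)·(1) = 1
  c_4 = (-3)·(-1) + (0)·(-1) + (-5)·(0) + (3)·(0) + (-2)·(1) = 1
  c_5 = (-1)·(-1) + (0)·(-1) + (-2)·(0) + (0)·(0) + (0)·(1) = 1
Writing each c_i in base p = 2:
  c_1 = 1 = 1·2^0
  c_2 = 0
  c_3 = 1 = 1·2^0
  c_4 = 1 = 1·2^0
  c_5 = 1 = 1·2^0
Factor λ_0 = (1, 0, 1, 1, 1)

((1, 0, 1, 1, 1),)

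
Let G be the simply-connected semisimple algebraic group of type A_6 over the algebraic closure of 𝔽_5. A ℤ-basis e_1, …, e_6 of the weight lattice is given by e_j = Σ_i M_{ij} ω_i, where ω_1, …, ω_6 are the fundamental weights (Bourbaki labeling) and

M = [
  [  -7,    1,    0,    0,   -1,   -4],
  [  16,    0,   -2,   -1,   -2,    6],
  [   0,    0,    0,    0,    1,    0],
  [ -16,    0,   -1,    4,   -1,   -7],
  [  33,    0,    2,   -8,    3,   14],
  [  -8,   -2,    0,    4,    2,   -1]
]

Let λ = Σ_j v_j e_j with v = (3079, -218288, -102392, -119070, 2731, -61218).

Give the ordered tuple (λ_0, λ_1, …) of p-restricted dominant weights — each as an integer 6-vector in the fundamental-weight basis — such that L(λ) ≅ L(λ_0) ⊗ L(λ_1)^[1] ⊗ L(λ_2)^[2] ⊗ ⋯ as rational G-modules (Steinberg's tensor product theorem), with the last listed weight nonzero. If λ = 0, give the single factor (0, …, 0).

ω-coordinates c = M·v, v = (3079, -218288, -102392, -119070, 2731, -61218):
  c_1 = (-7)·(3079) + (1)·(-218288) + (0)·(-102392) + (0)·(-119070) + (-1)·(2731) + (-4)·(-61218) = 2300
  c_2 = (16)·(3079) + (0)·(-218288) + (-2)·(-102392) + (-1)·(-119070) + (-2)·(2731) + (6)·(-61218) = 348
  c_3 = (0)·(3079) + (0)·(-218288) + (0)·(-102392) + (0)·(-119070) + (1)·(2731) + (0)·(-61218) = 2731
  c_4 = (-16)·(3079) + (0)·(-218288) + (-1)·(-102392) + (4)·(-119070) + (-1)·(2731) + (-7)·(-61218) = 2643
  c_5 = (33)·(3079) + (0)·(-218288) + (2)·(-102392) + (-8)·(-119070) + (3)·(2731) + (14)·(-61218) = 524
  c_6 = (-8)·(3079) + (-2)·(-218288) + (0)·(-102392) + (4)·(-119070) + (2)·(2731) + (-1)·(-61218) = 2344
p = 5; digits c_i = Σ_j d_{ij}·5^j, 0 ≤ d_{ij} < 5:
  c_1 = 2300 = 0·5^0 + 0·5^1 + 2·5^2 + 3·5^3 + 3·5^4
  c_2 = 348 = 3·5^0 + 4·5^1 + 3·5^2 + 2·5^3
  c_3 = 2731 = 1·5^0 + 1·5^1 + 4·5^2 + 1·5^3 + 4·5^4
  c_4 = 2643 = 3·5^0 + 3·5^1 + 0·5^2 + 1·5^3 + 4·5^4
  c_5 = 524 = 4·5^0 + 4·5^1 + 0·5^2 + 4·5^3
  c_6 = 2344 = 4·5^0 + 3·5^1 + 3·5^2 + 3·5^3 + 3·5^4
Factor λ_0 = (0, 3, 1, 3, 4, 4)
Factor λ_1 = (0, 4, 1, 3, 4, 3)
Factor λ_2 = (2, 3, 4, 0, 0, 3)
Factor λ_3 = (3, 2, 1, 1, 4, 3)
Factor λ_4 = (3, 0, 4, 4, 0, 3)

((0, 3, 1, 3, 4, 4), (0, 4, 1, 3, 4, 3), (2, 3, 4, 0, 0, 3), (3, 2, 1, 1, 4, 3), (3, 0, 4, 4, 0, 3))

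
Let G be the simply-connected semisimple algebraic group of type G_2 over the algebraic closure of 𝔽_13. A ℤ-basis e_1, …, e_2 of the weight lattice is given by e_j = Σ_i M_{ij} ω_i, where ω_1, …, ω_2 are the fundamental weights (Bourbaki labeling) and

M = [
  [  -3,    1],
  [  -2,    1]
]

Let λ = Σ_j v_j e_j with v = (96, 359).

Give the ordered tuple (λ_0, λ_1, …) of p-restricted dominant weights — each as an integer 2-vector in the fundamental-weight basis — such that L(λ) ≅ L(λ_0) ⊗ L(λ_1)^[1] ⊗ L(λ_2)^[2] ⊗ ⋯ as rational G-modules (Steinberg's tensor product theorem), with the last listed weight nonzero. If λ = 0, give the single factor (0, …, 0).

ω-coordinates c = M·v, v = (96, 359):
  c_1 = (-3)·(96) + 1·359 = 71
  c_2 = (-2)·(96) + 1·359 = 167
Expand coordinatewise in base 13:
  c_1 = 71 = 6·13^0 + 5·13^1
  c_2 = 167 = 11·13^0 + 12·13^1
λ_0 = (6, 11)
λ_1 = (5, 12)

((6, 11), (5, 12))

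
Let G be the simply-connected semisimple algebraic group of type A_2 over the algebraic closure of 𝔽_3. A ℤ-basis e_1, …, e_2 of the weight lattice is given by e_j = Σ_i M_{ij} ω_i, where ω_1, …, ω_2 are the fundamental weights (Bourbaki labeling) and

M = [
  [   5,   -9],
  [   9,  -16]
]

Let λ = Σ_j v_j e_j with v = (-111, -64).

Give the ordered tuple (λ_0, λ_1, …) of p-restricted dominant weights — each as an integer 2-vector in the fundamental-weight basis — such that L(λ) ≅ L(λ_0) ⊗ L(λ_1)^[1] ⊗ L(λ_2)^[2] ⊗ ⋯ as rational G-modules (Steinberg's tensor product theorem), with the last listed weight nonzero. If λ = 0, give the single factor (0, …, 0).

((0, 1), (1, 2), (2, 2))

Converting to the ω-basis (c_i = row i of M dotted with v = (-111, -64)):
  c_1 = (5)·(-111) + (-9)·(-64) = 21
  c_2 = (9)·(-111) + (-16)·(-64) = 25
Writing each c_i in base p = 3:
  c_1 = 21 = 0·3^0 + 1·3^1 + 2·3^2
  c_2 = 25 = 1·3^0 + 2·3^1 + 2·3^2
λ_0 = (0, 1)
λ_1 = (1, 2)
λ_2 = (2, 2)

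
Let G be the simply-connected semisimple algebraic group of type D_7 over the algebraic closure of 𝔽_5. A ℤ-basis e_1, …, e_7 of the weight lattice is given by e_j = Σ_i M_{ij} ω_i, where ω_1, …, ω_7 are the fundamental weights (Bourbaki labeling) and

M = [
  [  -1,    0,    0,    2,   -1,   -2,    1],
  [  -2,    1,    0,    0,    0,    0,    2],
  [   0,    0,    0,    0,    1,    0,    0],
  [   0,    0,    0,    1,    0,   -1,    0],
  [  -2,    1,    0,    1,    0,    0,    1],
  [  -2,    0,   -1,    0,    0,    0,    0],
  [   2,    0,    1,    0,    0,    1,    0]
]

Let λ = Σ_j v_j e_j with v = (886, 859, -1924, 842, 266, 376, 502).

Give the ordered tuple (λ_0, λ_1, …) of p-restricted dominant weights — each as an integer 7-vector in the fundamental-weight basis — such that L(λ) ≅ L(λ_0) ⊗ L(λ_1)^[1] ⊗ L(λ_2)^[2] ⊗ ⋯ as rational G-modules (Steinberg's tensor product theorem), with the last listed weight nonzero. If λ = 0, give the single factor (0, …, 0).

((2, 1, 1, 1, 1, 2, 4), (1, 3, 3, 3, 1, 0, 4), (1, 3, 0, 3, 2, 1, 3), (2, 0, 2, 3, 3, 1, 1))

ω-coordinates c = M·v, v = (886, 859, -1924, 842, 266, 376, 502):
  c_1 = (-1)·(886) + (0)·(859) + (0)·(-1924) + (2)·(842) + (-1)·(266) + (-2)·(376) + (1)·(502) = 282
  c_2 = (-2)·(886) + (1)·(859) + (0)·(-1924) + (0)·(842) + (0)·(266) + (0)·(376) + (2)·(502) = 91
  c_3 = (0)·(886) + (0)·(859) + (0)·(-1924) + (0)·(842) + (1)·(266) + (0)·(376) + (0)·(502) = 266
  c_4 = (0)·(886) + (0)·(859) + (0)·(-1924) + (1)·(842) + (0)·(266) + (-1)·(376) + (0)·(502) = 466
  c_5 = (-2)·(886) + (1)·(859) + (0)·(-1924) + (1)·(842) + (0)·(266) + (0)·(376) + (1)·(502) = 431
  c_6 = (-2)·(886) + (0)·(859) + (-1)·(-1924) + (0)·(842) + (0)·(266) + (0)·(376) + (0)·(502) = 152
  c_7 = (2)·(886) + (0)·(859) + (1)·(-1924) + (0)·(842) + (0)·(266) + (1)·(376) + (0)·(502) = 224
Expand coordinatewise in base 5:
  c_1 = 282 = 2·5^0 + 1·5^1 + 1·5^2 + 2·5^3
  c_2 = 91 = 1·5^0 + 3·5^1 + 3·5^2
  c_3 = 266 = 1·5^0 + 3·5^1 + 0·5^2 + 2·5^3
  c_4 = 466 = 1·5^0 + 3·5^1 + 3·5^2 + 3·5^3
  c_5 = 431 = 1·5^0 + 1·5^1 + 2·5^2 + 3·5^3
  c_6 = 152 = 2·5^0 + 0·5^1 + 1·5^2 + 1·5^3
  c_7 = 224 = 4·5^0 + 4·5^1 + 3·5^2 + 1·5^3
λ_0 = (2, 1, 1, 1, 1, 2, 4)
λ_1 = (1, 3, 3, 3, 1, 0, 4)
λ_2 = (1, 3, 0, 3, 2, 1, 3)
λ_3 = (2, 0, 2, 3, 3, 1, 1)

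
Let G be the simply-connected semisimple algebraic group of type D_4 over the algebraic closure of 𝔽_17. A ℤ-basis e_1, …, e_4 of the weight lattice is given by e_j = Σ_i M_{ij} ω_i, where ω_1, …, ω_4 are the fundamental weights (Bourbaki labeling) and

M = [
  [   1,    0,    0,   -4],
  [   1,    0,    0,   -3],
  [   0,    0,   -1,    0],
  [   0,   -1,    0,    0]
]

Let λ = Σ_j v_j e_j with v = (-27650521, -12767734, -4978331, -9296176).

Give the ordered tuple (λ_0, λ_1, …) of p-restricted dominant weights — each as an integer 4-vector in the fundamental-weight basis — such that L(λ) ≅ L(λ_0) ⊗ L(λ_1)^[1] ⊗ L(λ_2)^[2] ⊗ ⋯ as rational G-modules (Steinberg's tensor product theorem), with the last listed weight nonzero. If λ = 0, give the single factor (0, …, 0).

ω-coordinates c = M·v, v = (-27650521, -12767734, -4978331, -9296176):
  c_1 = 1*-27650521 + 0*-12767734 + 0*-4978331 + -4*-9296176 = 9534183
  c_2 = 1*-27650521 + 0*-12767734 + 0*-4978331 + -3*-9296176 = 238007
  c_3 = 0*-27650521 + 0*-12767734 + -1*-4978331 + 0*-9296176 = 4978331
  c_4 = 0*-27650521 + -1*-12767734 + 0*-4978331 + 0*-9296176 = 12767734
Base-17 expansion of each c_i:
  c_1 = 9534183 = 5·17^0 + 4·17^1 + 10·17^2 + 2·17^3 + 12·17^4 + 6·17^5
  c_2 = 238007 = 7·17^0 + 9·17^1 + 7·17^2 + 14·17^3 + 2·17^4
  c_3 = 4978331 = 0·17^0 + 1·17^1 + 5·17^2 + 10·17^3 + 8·17^4 + 3·17^5
  c_4 = 12767734 = 3·17^0 + 0·17^1 + 13·17^2 + 14·17^3 + 16·17^4 + 8·17^5
λ_0 = (5, 7, 0, 3)
λ_1 = (4, 9, 1, 0)
λ_2 = (10, 7, 5, 13)
λ_3 = (2, 14, 10, 14)
λ_4 = (12, 2, 8, 16)
λ_5 = (6, 0, 3, 8)

((5, 7, 0, 3), (4, 9, 1, 0), (10, 7, 5, 13), (2, 14, 10, 14), (12, 2, 8, 16), (6, 0, 3, 8))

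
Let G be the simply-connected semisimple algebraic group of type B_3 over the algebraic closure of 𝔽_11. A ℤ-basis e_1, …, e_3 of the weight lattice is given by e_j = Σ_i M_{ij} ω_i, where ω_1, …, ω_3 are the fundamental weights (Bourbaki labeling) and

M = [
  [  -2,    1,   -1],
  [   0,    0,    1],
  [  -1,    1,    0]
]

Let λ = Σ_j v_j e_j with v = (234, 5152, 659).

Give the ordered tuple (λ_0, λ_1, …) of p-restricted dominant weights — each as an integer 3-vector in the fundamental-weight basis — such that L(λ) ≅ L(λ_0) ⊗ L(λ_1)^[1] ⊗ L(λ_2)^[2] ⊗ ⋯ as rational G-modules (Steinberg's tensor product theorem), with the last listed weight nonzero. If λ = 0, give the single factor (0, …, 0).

((10, 10, 1), (2, 4, 7), (0, 5, 7), (3, 0, 3))

ω-coordinates c = M·v, v = (234, 5152, 659):
  c_1 = (-2)·(234) + (1)·(5152) + (-1)·(659) = 4025
  c_2 = (0)·(234) + (0)·(5152) + (1)·(659) = 659
  c_3 = (-1)·(234) + (1)·(5152) + (0)·(659) = 4918
Writing each c_i in base p = 11:
  c_1 = 4025 = 10·11^0 + 2·11^1 + 0·11^2 + 3·11^3
  c_2 = 659 = 10·11^0 + 4·11^1 + 5·11^2
  c_3 = 4918 = 1·11^0 + 7·11^1 + 7·11^2 + 3·11^3
Factor λ_0 = (10, 10, 1)
Factor λ_1 = (2, 4, 7)
Factor λ_2 = (0, 5, 7)
Factor λ_3 = (3, 0, 3)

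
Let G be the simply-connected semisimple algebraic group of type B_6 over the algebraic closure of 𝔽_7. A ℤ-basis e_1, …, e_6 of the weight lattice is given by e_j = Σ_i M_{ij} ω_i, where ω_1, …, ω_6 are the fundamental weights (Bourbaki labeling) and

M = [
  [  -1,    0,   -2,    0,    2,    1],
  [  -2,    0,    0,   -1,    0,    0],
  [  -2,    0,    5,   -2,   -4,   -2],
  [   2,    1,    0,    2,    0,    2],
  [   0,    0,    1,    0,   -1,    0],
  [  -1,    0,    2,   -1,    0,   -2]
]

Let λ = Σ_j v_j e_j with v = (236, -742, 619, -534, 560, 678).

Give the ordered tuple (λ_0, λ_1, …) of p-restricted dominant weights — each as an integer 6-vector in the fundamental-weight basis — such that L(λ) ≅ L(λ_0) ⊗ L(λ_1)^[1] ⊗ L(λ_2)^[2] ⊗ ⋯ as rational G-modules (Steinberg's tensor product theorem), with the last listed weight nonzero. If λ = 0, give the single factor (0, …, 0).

((2, 6, 4, 4, 3, 5), (4, 1, 6, 2, 1, 4), (6, 1, 1, 0, 1, 3))

Converting to the ω-basis (c_i = row i of M dotted with v = (236, -742, 619, -534, 560, 678)):
  c_1 = -1*236 + 0*-742 + -2*619 + 0*-534 + 2*560 + 1*678 = 324
  c_2 = -2*236 + 0*-742 + 0*619 + -1*-534 + 0*560 + 0*678 = 62
  c_3 = -2*236 + 0*-742 + 5*619 + -2*-534 + -4*560 + -2*678 = 95
  c_4 = 2*236 + 1*-742 + 0*619 + 2*-534 + 0*560 + 2*678 = 18
  c_5 = 0*236 + 0*-742 + 1*619 + 0*-534 + -1*560 + 0*678 = 59
  c_6 = -1*236 + 0*-742 + 2*619 + -1*-534 + 0*560 + -2*678 = 180
p = 7; digits c_i = Σ_j d_{ij}·7^j, 0 ≤ d_{ij} < 7:
  c_1 = 324 = 2·7^0 + 4·7^1 + 6·7^2
  c_2 = 62 = 6·7^0 + 1·7^1 + 1·7^2
  c_3 = 95 = 4·7^0 + 6·7^1 + 1·7^2
  c_4 = 18 = 4·7^0 + 2·7^1
  c_5 = 59 = 3·7^0 + 1·7^1 + 1·7^2
  c_6 = 180 = 5·7^0 + 4·7^1 + 3·7^2
Factor λ_0 = (2, 6, 4, 4, 3, 5)
Factor λ_1 = (4, 1, 6, 2, 1, 4)
Factor λ_2 = (6, 1, 1, 0, 1, 3)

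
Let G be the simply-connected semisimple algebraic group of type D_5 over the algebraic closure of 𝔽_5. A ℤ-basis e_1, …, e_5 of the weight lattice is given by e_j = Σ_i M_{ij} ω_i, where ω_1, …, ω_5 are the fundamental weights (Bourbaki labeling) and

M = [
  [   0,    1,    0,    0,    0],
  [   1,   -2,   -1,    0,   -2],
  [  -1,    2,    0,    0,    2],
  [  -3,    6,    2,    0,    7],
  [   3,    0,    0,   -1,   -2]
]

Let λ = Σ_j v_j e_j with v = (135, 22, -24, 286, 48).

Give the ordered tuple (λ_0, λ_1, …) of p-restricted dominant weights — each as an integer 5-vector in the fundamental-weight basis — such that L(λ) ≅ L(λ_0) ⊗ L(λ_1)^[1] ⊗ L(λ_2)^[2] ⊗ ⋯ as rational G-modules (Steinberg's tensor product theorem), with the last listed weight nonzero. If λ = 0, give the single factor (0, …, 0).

Compute c_i = Σ_j M_{ij} v_j with v = (135, 22, -24, 286, 48):
  c_1 = 0·135 + 1·22 + (0)·(-24) + 0·286 + 0·48 = 22
  c_2 = 1·135 + (-2)·(22) + (-1)·(-24) + 0·286 + (-2)·(48) = 19
  c_3 = (-1)·(135) + 2·22 + (0)·(-24) + 0·286 + 2·48 = 5
  c_4 = (-3)·(135) + 6·22 + (2)·(-24) + 0·286 + 7·48 = 15
  c_5 = 3·135 + 0·22 + (0)·(-24) + (-1)·(286) + (-2)·(48) = 23
Base-5 expansion of each c_i:
  c_1 = 22 = 2·5^0 + 4·5^1
  c_2 = 19 = 4·5^0 + 3·5^1
  c_3 = 5 = 0·5^0 + 1·5^1
  c_4 = 15 = 0·5^0 + 3·5^1
  c_5 = 23 = 3·5^0 + 4·5^1
λ_0 = (2, 4, 0, 0, 3)
λ_1 = (4, 3, 1, 3, 4)

((2, 4, 0, 0, 3), (4, 3, 1, 3, 4))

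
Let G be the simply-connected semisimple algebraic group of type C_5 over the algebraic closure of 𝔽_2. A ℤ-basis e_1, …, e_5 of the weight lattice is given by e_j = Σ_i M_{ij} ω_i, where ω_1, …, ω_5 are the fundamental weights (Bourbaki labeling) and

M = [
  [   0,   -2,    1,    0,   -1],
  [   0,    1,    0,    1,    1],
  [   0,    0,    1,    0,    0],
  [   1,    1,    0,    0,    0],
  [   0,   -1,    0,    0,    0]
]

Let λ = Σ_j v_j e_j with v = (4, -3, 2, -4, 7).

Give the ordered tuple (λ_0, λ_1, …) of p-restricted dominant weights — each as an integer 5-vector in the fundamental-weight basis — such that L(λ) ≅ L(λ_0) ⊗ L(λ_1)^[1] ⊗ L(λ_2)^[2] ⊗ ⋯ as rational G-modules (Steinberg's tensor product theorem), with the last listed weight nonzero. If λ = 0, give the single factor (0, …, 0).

((1, 0, 0, 1, 1), (0, 0, 1, 0, 1))

Compute c_i = Σ_j M_{ij} v_j with v = (4, -3, 2, -4, 7):
  c_1 = (0)·(4) + (-2)·(-3) + (1)·(2) + (0)·(-4) + (-1)·(7) = 1
  c_2 = (0)·(4) + (1)·(-3) + (0)·(2) + (1)·(-4) + (1)·(7) = 0
  c_3 = (0)·(4) + (0)·(-3) + (1)·(2) + (0)·(-4) + (0)·(7) = 2
  c_4 = (1)·(4) + (1)·(-3) + (0)·(2) + (0)·(-4) + (0)·(7) = 1
  c_5 = (0)·(4) + (-1)·(-3) + (0)·(2) + (0)·(-4) + (0)·(7) = 3
Expand coordinatewise in base 2:
  c_1 = 1 = 1·2^0
  c_2 = 0
  c_3 = 2 = 0·2^0 + 1·2^1
  c_4 = 1 = 1·2^0
  c_5 = 3 = 1·2^0 + 1·2^1
Factor λ_0 = (1, 0, 0, 1, 1)
Factor λ_1 = (0, 0, 1, 0, 1)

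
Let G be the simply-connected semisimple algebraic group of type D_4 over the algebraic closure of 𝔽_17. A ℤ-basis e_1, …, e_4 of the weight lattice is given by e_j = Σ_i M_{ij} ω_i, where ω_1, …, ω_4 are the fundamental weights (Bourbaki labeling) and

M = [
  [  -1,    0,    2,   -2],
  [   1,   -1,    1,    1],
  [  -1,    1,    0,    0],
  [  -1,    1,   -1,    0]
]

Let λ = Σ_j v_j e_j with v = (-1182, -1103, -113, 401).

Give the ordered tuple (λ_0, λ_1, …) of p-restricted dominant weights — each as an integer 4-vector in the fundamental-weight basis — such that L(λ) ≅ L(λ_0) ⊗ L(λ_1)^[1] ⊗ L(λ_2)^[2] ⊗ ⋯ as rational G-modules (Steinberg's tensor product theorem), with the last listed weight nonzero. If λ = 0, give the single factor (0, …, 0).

ω-coordinates c = M·v, v = (-1182, -1103, -113, 401):
  c_1 = -1*-1182 + 0*-1103 + 2*-113 + -2*401 = 154
  c_2 = 1*-1182 + -1*-1103 + 1*-113 + 1*401 = 209
  c_3 = -1*-1182 + 1*-1103 + 0*-113 + 0*401 = 79
  c_4 = -1*-1182 + 1*-1103 + -1*-113 + 0*401 = 192
p = 17; digits c_i = Σ_j d_{ij}·17^j, 0 ≤ d_{ij} < 17:
  c_1 = 154 = 1·17^0 + 9·17^1
  c_2 = 209 = 5·17^0 + 12·17^1
  c_3 = 79 = 11·17^0 + 4·17^1
  c_4 = 192 = 5·17^0 + 11·17^1
p-restricted factor λ_0 = (1, 5, 11, 5)
p-restricted factor λ_1 = (9, 12, 4, 11)

((1, 5, 11, 5), (9, 12, 4, 11))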